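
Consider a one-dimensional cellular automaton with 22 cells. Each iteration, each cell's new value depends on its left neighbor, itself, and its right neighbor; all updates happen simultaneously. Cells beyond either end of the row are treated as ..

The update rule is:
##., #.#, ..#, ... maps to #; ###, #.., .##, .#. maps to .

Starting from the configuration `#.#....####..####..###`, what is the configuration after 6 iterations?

#.#.#.#.#.#.#.#.#..#..

.#..###...#.#...#.#..#
#..#..#.##.#..##.#..#.
..#..#.#.##..#.##..#..
##..#.#.#.#.#.#.#.#..#
.#.#.#.#.#.#.#.#.#..#.
#.#.#.#.#.#.#.#.#..#..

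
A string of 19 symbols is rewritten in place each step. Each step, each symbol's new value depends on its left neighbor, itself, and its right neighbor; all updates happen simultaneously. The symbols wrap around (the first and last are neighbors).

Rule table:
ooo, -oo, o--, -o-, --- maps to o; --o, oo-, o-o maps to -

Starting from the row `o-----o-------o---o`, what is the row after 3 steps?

step 1: -oooo-ooooooo-ooo-o
step 2: -ooo--oooooo--oo--o
step 3: -oo-o-ooooo-o-o-o-o

-oo-o-ooooo-o-o-o-o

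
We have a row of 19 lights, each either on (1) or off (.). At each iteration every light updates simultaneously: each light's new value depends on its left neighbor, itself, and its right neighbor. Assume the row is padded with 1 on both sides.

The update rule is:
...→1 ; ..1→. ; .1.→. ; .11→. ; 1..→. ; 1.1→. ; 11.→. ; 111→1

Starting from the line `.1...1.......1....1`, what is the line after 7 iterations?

...1111111111..11..

...1...11111...11..
.1...1..111..1.....
...1.....1.....111.
.1...111...111..1..
...1..1..1..1......
.1............1111.
...1111111111..11..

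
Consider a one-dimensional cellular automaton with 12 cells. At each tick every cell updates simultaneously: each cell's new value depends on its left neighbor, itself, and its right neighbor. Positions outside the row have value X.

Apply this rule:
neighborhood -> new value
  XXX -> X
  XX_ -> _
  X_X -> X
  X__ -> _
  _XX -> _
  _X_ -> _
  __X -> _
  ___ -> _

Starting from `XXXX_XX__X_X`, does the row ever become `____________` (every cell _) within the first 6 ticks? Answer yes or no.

yes

XXX_X_____X_
XX_X_______X
X_X_________
_X__________
X___________
____________
all cells are _ at tick 6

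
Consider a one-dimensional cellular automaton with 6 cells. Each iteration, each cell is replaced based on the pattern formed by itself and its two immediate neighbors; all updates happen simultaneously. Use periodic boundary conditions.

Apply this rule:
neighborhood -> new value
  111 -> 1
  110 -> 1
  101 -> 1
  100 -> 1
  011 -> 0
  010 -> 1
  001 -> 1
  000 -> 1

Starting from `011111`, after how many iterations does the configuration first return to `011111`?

6

101111
110111
111011
111101
111110
011111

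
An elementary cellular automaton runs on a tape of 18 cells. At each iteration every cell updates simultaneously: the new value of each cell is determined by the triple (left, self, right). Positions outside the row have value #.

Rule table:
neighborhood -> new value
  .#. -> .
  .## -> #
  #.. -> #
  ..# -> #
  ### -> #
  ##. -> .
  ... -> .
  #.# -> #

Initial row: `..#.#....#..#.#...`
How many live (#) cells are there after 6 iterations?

13

iteration 1: ##.#.#..#.##.#.#.#
iteration 2: #.#.#.##.##.#.#.##
iteration 3: .#.#.##.##.#.#.###
iteration 4: #.#.##.##.#.#.####
iteration 5: .#.##.##.#.#.#####
iteration 6: #.##.##.#.#.######
count of #: 13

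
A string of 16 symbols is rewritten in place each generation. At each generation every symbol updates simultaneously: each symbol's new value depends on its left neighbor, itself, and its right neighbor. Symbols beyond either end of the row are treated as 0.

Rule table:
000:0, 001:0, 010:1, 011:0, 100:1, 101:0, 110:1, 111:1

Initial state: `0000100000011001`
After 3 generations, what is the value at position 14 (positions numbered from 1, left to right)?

0000110000001101
0000011000000101
0000001100000101
position 14 holds 1

1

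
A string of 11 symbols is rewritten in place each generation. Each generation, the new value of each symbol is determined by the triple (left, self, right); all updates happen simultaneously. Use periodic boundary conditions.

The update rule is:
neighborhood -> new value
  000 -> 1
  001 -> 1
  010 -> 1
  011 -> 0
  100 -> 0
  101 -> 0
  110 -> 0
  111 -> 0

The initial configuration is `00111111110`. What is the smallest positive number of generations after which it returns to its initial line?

22

11000000000
00011111111
01100000000
10001111111
00110000000
11000111111
00011000000
11100011111
00001100000
11110001111
00000110000
11111000111
00000011000
11111100011
00000001100
11111110001
00000000110
11111111000
00000000011
01111111100
10000000001
00111111110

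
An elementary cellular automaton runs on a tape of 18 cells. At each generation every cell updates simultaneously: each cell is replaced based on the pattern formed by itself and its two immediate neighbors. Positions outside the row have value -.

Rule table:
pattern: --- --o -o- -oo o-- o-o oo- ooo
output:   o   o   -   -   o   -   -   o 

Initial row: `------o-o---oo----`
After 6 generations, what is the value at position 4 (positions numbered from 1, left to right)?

generation 1: oooooo---ooo--oooo
generation 2: -oooo-ooo-o-oo-oo-
generation 3: o-oo---o---------o
generation 4: ----ooo-ooooooooo-
generation 5: oooo-o---ooooooo-o
generation 6: -oo---ooo-ooooo---
position 4 holds -

-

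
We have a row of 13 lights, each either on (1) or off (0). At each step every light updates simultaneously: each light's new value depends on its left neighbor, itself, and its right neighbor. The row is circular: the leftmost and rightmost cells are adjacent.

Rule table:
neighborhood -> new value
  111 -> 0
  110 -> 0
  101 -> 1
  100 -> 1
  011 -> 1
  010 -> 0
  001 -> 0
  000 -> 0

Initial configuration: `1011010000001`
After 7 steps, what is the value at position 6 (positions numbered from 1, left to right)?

0110101000001
1101010100000
1010101010000
0101010101000
0010101010100
0001010101010
0000101010101
position 6 holds 0

0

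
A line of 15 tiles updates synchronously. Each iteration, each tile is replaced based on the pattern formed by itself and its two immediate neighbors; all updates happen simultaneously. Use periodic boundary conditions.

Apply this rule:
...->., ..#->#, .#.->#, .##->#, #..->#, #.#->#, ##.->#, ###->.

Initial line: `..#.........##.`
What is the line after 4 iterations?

##...##.##....#

.###.......####
##.##.....##..#
.#####...######
##...##.##....#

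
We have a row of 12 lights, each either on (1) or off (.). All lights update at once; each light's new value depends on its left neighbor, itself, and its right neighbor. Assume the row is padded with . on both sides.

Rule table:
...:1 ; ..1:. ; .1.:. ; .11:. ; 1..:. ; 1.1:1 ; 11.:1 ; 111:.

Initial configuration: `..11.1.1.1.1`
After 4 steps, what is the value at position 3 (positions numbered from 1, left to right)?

1

1..11.1.1.1.
....11.1.1..
111..11.1..1
..1...11....
position 3 holds 1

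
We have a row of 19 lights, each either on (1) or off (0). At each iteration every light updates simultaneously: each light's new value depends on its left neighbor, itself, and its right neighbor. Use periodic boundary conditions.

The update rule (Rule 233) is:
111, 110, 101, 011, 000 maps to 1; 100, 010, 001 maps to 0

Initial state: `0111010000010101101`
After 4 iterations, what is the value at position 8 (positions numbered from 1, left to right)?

1111100111001011110
1111100111000111111
1111100111010111111
1111100111101111111
position 8 holds 1

1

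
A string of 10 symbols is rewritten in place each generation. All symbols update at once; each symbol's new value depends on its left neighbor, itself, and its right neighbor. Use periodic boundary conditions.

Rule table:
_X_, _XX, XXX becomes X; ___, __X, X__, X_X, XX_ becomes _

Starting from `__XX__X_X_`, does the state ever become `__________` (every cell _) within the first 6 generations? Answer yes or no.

__X___X_X_
__X___X_X_  (fixed point — unchanged through generation 6)
generation 6 is __X___X_X_, still not uniform _

no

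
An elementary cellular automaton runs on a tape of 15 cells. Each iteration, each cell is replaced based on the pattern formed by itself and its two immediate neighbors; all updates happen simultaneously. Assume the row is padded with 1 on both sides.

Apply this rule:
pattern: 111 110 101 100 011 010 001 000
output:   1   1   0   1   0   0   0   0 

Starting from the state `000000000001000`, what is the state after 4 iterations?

111100000000000

iteration 1: 100000000000100
iteration 2: 110000000000010
iteration 3: 111000000000000
iteration 4: 111100000000000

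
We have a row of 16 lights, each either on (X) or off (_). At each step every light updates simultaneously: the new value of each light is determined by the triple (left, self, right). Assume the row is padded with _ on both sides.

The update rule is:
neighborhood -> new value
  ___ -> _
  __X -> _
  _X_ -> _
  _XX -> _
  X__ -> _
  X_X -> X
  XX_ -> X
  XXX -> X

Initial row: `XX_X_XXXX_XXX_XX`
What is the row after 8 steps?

________XX_X_X__

_XX_X_XXXX_XXX_X
__XX_X_XXXX_XXX_
___XX_X_XXXX_XX_
____XX_X_XXXX_X_
_____XX_X_XXXX__
______XX_X_XXX__
_______XX_X_XX__
________XX_X_X__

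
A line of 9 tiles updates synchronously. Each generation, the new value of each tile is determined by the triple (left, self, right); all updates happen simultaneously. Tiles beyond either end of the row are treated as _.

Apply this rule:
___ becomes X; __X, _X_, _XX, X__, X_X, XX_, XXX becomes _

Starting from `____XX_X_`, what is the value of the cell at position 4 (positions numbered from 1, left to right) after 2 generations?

generation 1: XXX______
generation 2: ____XXXXX
position 4 holds _

_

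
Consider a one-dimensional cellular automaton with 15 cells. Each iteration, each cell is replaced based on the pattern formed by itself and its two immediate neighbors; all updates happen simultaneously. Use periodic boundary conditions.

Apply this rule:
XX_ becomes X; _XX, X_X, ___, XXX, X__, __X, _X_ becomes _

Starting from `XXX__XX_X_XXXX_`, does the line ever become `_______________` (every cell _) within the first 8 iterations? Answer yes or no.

iteration 1: __X___X______X_
iteration 2: _______________
all cells are _ at iteration 2

yes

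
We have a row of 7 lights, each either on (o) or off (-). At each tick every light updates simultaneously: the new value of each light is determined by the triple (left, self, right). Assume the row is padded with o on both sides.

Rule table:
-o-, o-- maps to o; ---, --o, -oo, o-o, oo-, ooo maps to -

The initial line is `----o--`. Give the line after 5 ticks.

o--oo--

o---oo-
-o-----
-oo----
---o---
o--oo--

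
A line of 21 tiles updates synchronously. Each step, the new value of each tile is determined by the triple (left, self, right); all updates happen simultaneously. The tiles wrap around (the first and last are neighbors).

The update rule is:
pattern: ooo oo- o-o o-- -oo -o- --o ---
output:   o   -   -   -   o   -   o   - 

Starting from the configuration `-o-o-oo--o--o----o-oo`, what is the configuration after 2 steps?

----o--o--o----o--o--

step 1: -----o--o--o----o--o-
step 2: ----o--o--o----o--o--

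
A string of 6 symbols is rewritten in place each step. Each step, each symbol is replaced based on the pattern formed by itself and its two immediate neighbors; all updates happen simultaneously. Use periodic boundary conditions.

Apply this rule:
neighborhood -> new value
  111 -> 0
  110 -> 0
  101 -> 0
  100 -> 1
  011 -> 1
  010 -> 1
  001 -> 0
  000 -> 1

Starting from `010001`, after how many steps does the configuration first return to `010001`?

011101
010001

2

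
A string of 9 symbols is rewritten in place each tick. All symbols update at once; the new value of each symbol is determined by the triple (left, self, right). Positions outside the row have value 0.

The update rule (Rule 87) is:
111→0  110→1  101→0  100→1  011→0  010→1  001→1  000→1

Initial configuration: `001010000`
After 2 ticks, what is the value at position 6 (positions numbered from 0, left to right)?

tick 1: 111011111
tick 2: 001000001
position 6 holds 0

0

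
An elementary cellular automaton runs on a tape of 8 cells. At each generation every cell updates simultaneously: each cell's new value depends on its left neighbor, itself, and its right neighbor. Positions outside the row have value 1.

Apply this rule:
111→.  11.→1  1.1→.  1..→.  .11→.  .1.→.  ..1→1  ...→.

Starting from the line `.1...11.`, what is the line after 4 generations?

generation 1: ....1.1.
generation 2: ...1....
generation 3: ..1....1
generation 4: .1....1.

.1....1.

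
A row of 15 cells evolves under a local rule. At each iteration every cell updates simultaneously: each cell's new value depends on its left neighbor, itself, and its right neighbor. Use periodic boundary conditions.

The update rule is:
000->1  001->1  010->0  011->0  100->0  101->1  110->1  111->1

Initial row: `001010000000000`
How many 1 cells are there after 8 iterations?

110100111111111
111001011111111
111010101111111
111101010111111
111110101011111
111111010101111
111111101010111
111111110101011
count of 1: 12

12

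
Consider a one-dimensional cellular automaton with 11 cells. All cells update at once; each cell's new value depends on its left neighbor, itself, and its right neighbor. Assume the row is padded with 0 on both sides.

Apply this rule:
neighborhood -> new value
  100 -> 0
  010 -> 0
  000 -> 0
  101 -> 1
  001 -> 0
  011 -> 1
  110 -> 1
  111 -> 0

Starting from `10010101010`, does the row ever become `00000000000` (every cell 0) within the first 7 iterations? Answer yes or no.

00001010100
00000101000
00000010000
00000000000
all cells are 0 at iteration 4

yes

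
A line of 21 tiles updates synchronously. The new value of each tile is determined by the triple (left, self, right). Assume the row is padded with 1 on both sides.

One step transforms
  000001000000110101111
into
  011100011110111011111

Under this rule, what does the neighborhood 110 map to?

At position 13 the neighborhood is 110; the next row has 1 there.

1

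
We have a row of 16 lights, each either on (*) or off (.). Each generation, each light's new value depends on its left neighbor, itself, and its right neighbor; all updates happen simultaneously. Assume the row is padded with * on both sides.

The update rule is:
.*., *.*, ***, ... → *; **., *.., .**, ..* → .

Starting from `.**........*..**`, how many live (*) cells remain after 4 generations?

4

generation 1: *...******.*...*
generation 2: ..*..****.**.*..
generation 3: ..*...**.*..**..
generation 4: ..*.*...**......
count of *: 4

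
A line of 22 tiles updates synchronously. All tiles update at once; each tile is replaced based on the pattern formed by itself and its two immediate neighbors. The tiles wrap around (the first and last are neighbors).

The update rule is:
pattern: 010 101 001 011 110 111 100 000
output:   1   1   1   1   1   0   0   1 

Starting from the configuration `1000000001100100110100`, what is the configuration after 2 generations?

generation 1: 1011111111101101111101
generation 2: 1110000000111111000111

1110000000111111000111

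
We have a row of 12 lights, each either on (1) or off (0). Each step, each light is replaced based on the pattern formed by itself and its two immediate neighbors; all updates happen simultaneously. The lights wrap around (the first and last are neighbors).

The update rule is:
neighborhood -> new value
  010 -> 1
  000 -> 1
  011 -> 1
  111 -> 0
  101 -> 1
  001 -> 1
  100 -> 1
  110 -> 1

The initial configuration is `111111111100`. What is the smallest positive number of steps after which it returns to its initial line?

100000000111
111111111100

2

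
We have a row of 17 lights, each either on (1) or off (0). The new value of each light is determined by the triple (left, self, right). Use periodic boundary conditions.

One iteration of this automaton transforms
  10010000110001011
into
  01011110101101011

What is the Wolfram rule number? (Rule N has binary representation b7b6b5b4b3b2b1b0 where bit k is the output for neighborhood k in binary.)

position 16: 111 → 1  (bit 7 = 1)
position 0: 110 → 0  (bit 6 = 0)
position 14: 101 → 0  (bit 5 = 0)
position 1: 100 → 1  (bit 4 = 1)
position 8: 011 → 1  (bit 3 = 1)
position 3: 010 → 1  (bit 2 = 1)
position 2: 001 → 0  (bit 1 = 0)
position 5: 000 → 1  (bit 0 = 1)
bits b7..b0 = 10011101 = 157

157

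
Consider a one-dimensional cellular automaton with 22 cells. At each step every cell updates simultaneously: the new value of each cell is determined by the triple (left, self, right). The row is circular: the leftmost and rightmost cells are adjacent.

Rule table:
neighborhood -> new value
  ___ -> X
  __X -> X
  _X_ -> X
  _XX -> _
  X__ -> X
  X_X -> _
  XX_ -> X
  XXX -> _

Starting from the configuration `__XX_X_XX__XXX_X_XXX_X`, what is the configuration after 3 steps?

step 1: XX_X_X__XXX__X_X___X_X
step 2: _X_X_XXX__XXXX_XXXXX__
step 3: XX_X___XXX___X_____XXX

XX_X___XXX___X_____XXX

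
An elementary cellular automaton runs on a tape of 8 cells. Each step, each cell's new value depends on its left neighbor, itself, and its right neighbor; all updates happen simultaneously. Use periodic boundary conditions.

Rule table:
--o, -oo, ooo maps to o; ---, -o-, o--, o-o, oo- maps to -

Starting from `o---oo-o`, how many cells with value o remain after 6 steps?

3

---oo--o
--oo--o-
-oo--o--
oo--o---
o--o---o
--o---oo
count of o: 3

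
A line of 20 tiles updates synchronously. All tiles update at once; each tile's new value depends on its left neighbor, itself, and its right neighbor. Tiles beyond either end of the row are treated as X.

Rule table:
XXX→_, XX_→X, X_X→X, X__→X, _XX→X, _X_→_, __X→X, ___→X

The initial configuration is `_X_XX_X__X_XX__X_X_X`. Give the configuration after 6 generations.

X_XXXX_XX_XXXXX_X_XX
XXX__XXXXXX___XX_XX_
__XXXX____XXXXXXXXXX
XXX__XXXXXX_________
__XXXX____XXXXXXXXXX  (repeats generation 3; period 2)
generation 6: XXX__XXXXXX_________

XXX__XXXXXX_________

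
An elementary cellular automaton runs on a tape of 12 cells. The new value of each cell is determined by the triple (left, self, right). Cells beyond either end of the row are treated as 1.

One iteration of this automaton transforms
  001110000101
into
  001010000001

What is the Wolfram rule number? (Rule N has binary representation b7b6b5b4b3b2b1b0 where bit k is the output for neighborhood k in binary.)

position 3: 111 → 0  (bit 7 = 0)
position 4: 110 → 1  (bit 6 = 1)
position 10: 101 → 0  (bit 5 = 0)
position 0: 100 → 0  (bit 4 = 0)
position 2: 011 → 1  (bit 3 = 1)
position 9: 010 → 0  (bit 2 = 0)
position 1: 001 → 0  (bit 1 = 0)
position 6: 000 → 0  (bit 0 = 0)
bits b7..b0 = 01001000 = 72

72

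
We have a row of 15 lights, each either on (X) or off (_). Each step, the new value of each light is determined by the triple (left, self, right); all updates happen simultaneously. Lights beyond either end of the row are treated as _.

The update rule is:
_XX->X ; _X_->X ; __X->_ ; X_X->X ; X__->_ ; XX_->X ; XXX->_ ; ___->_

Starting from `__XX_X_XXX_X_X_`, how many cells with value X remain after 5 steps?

4

step 1: __XXXXXX_XXXXX_
step 2: __X____XXX___X_
step 3: __X____X_X___X_
step 4: __X____XXX___X_  (repeats step 2; period 2)
step 5: __X____X_X___X_
count of X: 4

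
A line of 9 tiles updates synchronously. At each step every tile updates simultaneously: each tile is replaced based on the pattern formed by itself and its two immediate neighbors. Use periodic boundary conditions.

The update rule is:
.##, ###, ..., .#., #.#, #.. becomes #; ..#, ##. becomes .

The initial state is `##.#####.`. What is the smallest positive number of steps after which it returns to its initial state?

step 1: #.#####.#
step 2: .#####.##
step 3: #####.##.
step 4: ####.##.#
step 5: ###.##.##
step 6: ##.##.###
step 7: #.##.####
step 8: .##.#####
step 9: ##.#####.

9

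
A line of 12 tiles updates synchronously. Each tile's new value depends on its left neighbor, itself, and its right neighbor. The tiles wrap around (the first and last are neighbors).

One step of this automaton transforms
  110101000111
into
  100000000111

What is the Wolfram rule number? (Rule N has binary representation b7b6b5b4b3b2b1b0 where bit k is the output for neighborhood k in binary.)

position 0: 111 → 1  (bit 7 = 1)
position 1: 110 → 0  (bit 6 = 0)
position 2: 101 → 0  (bit 5 = 0)
position 6: 100 → 0  (bit 4 = 0)
position 9: 011 → 1  (bit 3 = 1)
position 3: 010 → 0  (bit 2 = 0)
position 8: 001 → 0  (bit 1 = 0)
position 7: 000 → 0  (bit 0 = 0)
bits b7..b0 = 10001000 = 136

136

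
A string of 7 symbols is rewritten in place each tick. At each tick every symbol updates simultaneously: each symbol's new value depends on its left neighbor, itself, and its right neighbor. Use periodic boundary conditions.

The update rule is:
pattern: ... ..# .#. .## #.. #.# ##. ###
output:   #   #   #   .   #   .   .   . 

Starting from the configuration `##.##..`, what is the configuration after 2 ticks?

#####..

tick 1: .....##
tick 2: #####..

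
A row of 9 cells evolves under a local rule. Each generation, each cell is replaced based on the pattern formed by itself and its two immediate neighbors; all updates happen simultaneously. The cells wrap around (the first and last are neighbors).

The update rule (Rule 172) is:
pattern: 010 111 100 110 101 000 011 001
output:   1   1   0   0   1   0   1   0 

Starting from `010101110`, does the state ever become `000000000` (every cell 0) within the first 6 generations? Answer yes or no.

no

011111100
011111000
011110000
011100000
011000000
010000000
generation 6 is 010000000, still not uniform 0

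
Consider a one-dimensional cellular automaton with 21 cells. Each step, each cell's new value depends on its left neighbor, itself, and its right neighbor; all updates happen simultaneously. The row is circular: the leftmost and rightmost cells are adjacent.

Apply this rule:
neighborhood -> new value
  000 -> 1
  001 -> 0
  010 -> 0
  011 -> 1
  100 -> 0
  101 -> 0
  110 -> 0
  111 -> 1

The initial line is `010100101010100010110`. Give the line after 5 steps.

000000000000001000100
111111111111100010001
111111111111001000101
111111111110000010001
111111111100111000101

111111111100111000101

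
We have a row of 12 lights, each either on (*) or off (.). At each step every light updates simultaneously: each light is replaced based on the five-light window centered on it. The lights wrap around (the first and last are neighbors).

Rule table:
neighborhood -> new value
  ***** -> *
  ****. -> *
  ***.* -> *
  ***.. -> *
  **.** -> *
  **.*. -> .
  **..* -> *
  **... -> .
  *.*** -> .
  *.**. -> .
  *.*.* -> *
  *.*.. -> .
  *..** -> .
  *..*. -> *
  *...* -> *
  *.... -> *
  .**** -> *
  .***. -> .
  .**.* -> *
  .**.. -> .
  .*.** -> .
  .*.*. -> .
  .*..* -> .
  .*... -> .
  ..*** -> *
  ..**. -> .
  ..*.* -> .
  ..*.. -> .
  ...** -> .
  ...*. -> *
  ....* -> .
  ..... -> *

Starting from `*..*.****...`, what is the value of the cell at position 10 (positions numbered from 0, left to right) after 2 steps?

.

step 1: ..*...***.**
step 2: **..*.*.**..
position 10 holds .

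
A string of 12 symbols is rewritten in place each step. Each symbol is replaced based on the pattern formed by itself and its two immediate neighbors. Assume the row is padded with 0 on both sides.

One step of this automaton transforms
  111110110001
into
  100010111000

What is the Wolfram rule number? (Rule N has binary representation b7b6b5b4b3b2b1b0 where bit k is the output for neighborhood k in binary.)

88

position 1: 111 → 0  (bit 7 = 0)
position 4: 110 → 1  (bit 6 = 1)
position 5: 101 → 0  (bit 5 = 0)
position 8: 100 → 1  (bit 4 = 1)
position 0: 011 → 1  (bit 3 = 1)
position 11: 010 → 0  (bit 2 = 0)
position 10: 001 → 0  (bit 1 = 0)
position 9: 000 → 0  (bit 0 = 0)
bits b7..b0 = 01011000 = 88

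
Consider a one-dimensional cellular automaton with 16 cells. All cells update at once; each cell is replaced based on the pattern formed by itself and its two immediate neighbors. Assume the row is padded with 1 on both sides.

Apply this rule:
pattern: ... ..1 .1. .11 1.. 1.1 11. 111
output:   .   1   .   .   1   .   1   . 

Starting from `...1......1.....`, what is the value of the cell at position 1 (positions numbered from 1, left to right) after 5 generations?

.

generation 1: 1.1.1....1.1...1
generation 2: 1....1..1...1.1.
generation 3: 11..1.11.1.1....
generation 4: .111...1....1..1
generation 5: ...11.1.1..1.11.
position 1 holds .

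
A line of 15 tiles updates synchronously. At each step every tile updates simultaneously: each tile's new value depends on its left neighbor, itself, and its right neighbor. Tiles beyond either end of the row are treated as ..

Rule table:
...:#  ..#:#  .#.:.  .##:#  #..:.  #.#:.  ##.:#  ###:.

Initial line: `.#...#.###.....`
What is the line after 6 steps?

#..##..#.#.####
..###.#....#..#
###.#...###..#.
#.#...###.#.#..
....###.#.....#
#####.#...####.

#####.#...####.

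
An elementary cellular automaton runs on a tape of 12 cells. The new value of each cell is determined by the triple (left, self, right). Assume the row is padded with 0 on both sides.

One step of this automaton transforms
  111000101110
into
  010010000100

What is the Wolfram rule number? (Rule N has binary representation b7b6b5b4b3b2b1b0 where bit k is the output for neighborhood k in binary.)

129

position 1: 111 → 1  (bit 7 = 1)
position 2: 110 → 0  (bit 6 = 0)
position 7: 101 → 0  (bit 5 = 0)
position 3: 100 → 0  (bit 4 = 0)
position 0: 011 → 0  (bit 3 = 0)
position 6: 010 → 0  (bit 2 = 0)
position 5: 001 → 0  (bit 1 = 0)
position 4: 000 → 1  (bit 0 = 1)
bits b7..b0 = 10000001 = 129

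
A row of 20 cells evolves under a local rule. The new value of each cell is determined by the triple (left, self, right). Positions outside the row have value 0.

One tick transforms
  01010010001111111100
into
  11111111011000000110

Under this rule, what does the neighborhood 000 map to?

0

At position 8 the neighborhood is 000; the next row has 0 there.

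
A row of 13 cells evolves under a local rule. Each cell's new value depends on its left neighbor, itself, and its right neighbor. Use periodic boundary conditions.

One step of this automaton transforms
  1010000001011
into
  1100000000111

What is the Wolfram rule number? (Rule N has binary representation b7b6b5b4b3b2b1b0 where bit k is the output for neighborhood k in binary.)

232

position 12: 111 → 1  (bit 7 = 1)
position 0: 110 → 1  (bit 6 = 1)
position 1: 101 → 1  (bit 5 = 1)
position 3: 100 → 0  (bit 4 = 0)
position 11: 011 → 1  (bit 3 = 1)
position 2: 010 → 0  (bit 2 = 0)
position 8: 001 → 0  (bit 1 = 0)
position 4: 000 → 0  (bit 0 = 0)
bits b7..b0 = 11101000 = 232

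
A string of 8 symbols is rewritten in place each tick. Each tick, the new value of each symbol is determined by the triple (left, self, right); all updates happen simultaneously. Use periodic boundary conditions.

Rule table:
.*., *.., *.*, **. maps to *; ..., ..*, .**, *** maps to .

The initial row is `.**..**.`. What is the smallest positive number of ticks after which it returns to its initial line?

..**..**
*..**..*
**..**..
.**..**.

4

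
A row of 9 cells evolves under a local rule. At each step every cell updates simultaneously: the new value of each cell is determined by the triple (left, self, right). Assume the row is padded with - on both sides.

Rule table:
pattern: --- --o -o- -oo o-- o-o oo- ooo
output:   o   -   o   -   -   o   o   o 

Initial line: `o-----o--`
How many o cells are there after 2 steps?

8

o-ooo-o-o
oo-oooooo
count of o: 8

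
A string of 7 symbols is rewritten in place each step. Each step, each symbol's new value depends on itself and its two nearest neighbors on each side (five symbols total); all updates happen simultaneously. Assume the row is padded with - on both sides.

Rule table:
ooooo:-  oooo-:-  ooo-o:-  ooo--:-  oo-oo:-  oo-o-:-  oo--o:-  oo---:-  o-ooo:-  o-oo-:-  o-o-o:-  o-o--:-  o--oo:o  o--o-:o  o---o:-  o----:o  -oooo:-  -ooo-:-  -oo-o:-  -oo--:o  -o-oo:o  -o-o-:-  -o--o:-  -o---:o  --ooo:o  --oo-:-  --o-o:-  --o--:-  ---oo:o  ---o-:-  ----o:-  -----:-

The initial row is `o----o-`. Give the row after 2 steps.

o-o----

-oo---o
o-o----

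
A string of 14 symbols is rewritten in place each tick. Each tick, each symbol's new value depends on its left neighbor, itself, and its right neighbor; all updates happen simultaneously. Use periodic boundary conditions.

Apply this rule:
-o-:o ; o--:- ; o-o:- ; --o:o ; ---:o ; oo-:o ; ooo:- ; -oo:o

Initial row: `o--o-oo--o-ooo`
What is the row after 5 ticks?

o-oo-oo-oo-o--
o-oo-oo-oo-o-o
o-oo-oo-oo-o-o  (fixed point — unchanged through tick 5)

o-oo-oo-oo-o-o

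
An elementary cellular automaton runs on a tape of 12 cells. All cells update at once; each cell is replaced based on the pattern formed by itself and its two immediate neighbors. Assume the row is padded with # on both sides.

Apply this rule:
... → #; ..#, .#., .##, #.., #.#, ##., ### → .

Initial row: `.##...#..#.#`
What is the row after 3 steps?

step 1: ....#.......
step 2: .##...#####.
step 3: ....#.......

....#.......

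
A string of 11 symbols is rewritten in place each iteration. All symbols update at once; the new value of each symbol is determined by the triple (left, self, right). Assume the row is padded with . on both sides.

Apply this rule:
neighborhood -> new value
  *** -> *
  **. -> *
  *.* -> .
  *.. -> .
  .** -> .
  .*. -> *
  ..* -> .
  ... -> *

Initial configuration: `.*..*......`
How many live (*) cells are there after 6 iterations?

.*..*.*****
.*..*..****
.*..*...***
.*..*.*..**
.*..*.*...*
.*..*.*.*.*
count of *: 5

5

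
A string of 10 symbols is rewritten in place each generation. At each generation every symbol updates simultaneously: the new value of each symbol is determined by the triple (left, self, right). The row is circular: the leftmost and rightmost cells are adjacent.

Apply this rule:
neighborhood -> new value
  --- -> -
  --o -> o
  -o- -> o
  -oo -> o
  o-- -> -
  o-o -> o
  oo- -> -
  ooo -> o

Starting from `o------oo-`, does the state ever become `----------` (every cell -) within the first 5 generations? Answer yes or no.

generation 1: o-----oo-o
generation 2: -----oo-oo
generation 3: ----oo-oo-
generation 4: ---oo-oo--
generation 5: --oo-oo---
generation 5 is --oo-oo---, still not uniform -

no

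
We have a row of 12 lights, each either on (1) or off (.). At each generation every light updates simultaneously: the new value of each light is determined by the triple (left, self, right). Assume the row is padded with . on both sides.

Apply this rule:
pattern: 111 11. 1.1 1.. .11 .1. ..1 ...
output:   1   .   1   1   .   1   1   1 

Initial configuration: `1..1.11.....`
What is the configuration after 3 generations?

11111..11111
.111.11.111.
1.1.1..1.1.1

1.1.1..1.1.1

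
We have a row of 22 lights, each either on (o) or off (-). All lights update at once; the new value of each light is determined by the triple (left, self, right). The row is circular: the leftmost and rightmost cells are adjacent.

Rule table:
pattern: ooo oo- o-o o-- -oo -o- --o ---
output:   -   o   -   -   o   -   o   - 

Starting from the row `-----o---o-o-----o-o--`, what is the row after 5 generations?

o---o-------o---------

generation 1: ----o---o-------o-----
generation 2: ---o---o-------o------
generation 3: --o---o-------o-------
generation 4: -o---o-------o--------
generation 5: o---o-------o---------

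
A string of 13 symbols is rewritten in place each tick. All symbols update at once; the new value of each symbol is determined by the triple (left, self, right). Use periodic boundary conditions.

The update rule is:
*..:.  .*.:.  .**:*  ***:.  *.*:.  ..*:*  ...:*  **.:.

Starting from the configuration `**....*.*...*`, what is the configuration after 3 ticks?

...***....***
.***...****..
**...***....*

**...***....*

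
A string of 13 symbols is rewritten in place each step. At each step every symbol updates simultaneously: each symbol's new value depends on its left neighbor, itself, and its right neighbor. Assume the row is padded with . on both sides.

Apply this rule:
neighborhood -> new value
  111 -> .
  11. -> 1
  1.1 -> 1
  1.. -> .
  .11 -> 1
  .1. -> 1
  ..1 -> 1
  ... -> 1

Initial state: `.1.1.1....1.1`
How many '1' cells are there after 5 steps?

7

111111.111111
1....111....1
1.1111.1.1111
111..11111..1
1.1.11...1.11
count of 1: 7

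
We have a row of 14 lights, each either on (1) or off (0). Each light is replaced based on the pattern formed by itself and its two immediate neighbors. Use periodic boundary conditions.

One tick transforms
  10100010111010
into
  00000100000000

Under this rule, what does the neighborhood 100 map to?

At position 3 the neighborhood is 100; the next row has 0 there.

0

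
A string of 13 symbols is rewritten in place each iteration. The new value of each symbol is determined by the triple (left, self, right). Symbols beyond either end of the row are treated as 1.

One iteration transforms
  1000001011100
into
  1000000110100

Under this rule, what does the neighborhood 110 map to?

1

At position 0 the neighborhood is 110; the next row has 1 there.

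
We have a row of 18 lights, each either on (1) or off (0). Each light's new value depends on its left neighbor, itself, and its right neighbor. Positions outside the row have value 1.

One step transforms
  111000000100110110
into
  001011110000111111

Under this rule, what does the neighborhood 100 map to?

At position 3 the neighborhood is 100; the next row has 0 there.

0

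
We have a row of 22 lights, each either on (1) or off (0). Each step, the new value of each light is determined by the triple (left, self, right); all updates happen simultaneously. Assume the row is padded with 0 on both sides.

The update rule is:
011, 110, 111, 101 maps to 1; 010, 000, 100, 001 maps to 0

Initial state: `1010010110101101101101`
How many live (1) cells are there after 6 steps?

step 1: 0100001111011111111110
step 2: 0000001111111111111110
step 3: 0000001111111111111110  (fixed point — unchanged through step 6)
count of 1: 15

15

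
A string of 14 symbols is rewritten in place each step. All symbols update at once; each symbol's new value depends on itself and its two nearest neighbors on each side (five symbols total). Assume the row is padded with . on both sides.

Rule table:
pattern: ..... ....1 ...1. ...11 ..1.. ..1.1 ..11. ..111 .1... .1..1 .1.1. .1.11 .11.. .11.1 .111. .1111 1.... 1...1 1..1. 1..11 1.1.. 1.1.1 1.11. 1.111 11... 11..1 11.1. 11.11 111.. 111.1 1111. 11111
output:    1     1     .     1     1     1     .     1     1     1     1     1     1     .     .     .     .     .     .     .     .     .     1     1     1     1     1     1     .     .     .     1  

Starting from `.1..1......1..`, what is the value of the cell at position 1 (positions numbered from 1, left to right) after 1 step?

.

.11.11.111.11.
position 1 holds .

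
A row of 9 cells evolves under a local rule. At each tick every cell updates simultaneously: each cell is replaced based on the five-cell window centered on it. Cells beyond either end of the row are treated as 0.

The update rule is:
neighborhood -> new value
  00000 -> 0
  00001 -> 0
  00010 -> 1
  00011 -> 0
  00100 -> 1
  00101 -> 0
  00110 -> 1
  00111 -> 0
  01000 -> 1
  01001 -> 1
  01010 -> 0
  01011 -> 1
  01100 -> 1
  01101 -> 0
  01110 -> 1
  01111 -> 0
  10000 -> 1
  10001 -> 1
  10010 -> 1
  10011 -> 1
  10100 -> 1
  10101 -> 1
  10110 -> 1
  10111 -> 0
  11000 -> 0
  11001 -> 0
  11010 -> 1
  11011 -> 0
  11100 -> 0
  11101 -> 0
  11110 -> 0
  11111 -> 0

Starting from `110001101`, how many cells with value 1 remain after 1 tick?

6

110101011
count of 1: 6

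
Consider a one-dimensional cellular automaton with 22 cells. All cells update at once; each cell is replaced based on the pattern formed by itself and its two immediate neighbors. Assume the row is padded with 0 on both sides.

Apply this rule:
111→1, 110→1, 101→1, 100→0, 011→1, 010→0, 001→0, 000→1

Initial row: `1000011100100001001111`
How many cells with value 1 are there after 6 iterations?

21

iteration 1: 0011011100001100001111
iteration 2: 1011111101101101101111
iteration 3: 0111111111111111111111
iteration 4: 0111111111111111111111  (fixed point — unchanged through iteration 6)
count of 1: 21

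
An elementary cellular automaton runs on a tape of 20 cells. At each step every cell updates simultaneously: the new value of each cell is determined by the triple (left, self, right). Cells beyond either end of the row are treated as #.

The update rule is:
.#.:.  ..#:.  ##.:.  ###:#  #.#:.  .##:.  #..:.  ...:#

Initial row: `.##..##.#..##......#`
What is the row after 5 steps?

..............####..
.############..##...
..##########......#.
...########..####...
.#..######....##..#.

.#..######....##..#.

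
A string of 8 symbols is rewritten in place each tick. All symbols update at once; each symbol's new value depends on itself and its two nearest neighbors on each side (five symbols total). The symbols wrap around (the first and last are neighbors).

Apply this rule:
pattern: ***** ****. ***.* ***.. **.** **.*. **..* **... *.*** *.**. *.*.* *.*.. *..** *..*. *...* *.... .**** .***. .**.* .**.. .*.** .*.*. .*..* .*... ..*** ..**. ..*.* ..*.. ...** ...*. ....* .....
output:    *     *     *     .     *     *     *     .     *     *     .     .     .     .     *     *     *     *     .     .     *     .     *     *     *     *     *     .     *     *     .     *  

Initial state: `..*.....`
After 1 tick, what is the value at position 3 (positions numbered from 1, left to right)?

.

.*.*****
position 3 holds .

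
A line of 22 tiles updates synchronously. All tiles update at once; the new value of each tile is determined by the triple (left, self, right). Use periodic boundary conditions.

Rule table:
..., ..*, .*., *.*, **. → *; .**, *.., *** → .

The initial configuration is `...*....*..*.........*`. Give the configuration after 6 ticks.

.***.****.**.*********
*..**...**.**........*
*.*.*.**.**.*.*******.
******.**.****......**
.....**.**...*.*****..
*****.**.*.****....*.*

*****.**.*.****....*.*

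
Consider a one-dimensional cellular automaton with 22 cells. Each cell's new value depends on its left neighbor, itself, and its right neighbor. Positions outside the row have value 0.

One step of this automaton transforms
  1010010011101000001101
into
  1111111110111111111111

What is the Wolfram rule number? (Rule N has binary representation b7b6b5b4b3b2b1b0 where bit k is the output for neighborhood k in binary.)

position 9: 111 → 0  (bit 7 = 0)
position 10: 110 → 1  (bit 6 = 1)
position 1: 101 → 1  (bit 5 = 1)
position 3: 100 → 1  (bit 4 = 1)
position 8: 011 → 1  (bit 3 = 1)
position 0: 010 → 1  (bit 2 = 1)
position 4: 001 → 1  (bit 1 = 1)
position 14: 000 → 1  (bit 0 = 1)
bits b7..b0 = 01111111 = 127

127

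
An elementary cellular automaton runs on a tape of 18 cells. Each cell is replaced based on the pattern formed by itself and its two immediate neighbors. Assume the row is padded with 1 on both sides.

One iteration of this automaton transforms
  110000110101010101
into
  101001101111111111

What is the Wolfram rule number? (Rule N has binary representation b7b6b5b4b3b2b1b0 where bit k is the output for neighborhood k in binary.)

190

position 0: 111 → 1  (bit 7 = 1)
position 1: 110 → 0  (bit 6 = 0)
position 8: 101 → 1  (bit 5 = 1)
position 2: 100 → 1  (bit 4 = 1)
position 6: 011 → 1  (bit 3 = 1)
position 9: 010 → 1  (bit 2 = 1)
position 5: 001 → 1  (bit 1 = 1)
position 3: 000 → 0  (bit 0 = 0)
bits b7..b0 = 10111110 = 190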